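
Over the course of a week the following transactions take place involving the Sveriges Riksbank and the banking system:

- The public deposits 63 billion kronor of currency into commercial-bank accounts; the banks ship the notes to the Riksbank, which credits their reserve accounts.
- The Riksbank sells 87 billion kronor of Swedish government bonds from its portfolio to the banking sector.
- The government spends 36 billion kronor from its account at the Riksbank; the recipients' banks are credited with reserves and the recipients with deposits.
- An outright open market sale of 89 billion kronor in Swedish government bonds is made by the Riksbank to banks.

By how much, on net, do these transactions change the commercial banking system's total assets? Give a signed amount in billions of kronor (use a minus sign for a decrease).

+99 billion

Currency deposit 63 billion kronor: bank balance sheets expand → +63B.
OMO sale (to banks) 87 billion kronor: just an asset swap on bank balance sheets → 0.
Government spending 36 billion kronor: bank balance sheets expand → +36B.
OMO sale (to banks) 89 billion kronor: just an asset swap on bank balance sheets → 0.
Net: 63 + 0 + 36 + 0 = +99 billion.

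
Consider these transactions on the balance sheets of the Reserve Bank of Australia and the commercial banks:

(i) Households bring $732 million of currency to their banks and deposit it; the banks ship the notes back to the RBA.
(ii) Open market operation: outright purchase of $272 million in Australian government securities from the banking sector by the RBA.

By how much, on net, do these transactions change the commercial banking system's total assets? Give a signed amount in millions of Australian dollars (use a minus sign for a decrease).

+$732 million

Currency deposit $732 million: bank balance sheets expand → +$732M.
OMO purchase (from banks) $272 million: just an asset swap on bank balance sheets → 0.
Net: 732 + 0 = +$732 million.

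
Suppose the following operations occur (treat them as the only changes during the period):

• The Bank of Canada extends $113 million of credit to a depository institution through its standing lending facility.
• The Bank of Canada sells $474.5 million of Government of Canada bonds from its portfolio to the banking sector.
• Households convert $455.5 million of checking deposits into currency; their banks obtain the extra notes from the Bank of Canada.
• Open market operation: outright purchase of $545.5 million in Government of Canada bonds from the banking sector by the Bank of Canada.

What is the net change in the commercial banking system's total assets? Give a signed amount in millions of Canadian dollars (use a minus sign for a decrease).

-$342.5 million

Bank of Canada balance sheet:
  Assets:      Securities +$71M, Loans to banks +$113M
  Liabilities: Bank reserves −$271.5M, Currency in circulation +$455.5M
Commercial banking system:
  Assets:      Reserves at CB −$271.5M, Securities −$71M
  Liabilities: Checkable deposits −$455.5M, Borrowings from CB +$113M
Change in total bank assets = -$342.5 million.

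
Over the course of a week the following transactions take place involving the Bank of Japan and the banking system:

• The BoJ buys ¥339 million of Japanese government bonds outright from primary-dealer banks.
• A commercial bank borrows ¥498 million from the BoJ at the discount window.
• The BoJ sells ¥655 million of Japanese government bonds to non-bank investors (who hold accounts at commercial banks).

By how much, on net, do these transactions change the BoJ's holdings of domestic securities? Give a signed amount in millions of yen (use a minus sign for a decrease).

-¥316 million

OMO purchase (from banks) ¥339 million: securities added to the BoJ's portfolio → +¥339M.
Discount-window loan ¥498 million: the BoJ's securities portfolio is untouched → 0.
Asset sale (to non-banks) ¥655 million: securities removed from the BoJ's portfolio → −¥655M.
Net: 339 + 0 − 655 = -¥316 million.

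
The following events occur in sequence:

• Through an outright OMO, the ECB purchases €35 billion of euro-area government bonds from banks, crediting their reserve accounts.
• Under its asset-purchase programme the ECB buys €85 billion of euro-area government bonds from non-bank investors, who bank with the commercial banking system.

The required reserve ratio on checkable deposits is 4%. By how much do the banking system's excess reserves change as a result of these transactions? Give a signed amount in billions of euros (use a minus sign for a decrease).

OMO purchase (from banks) €35 billion: reserves +€35B, deposits 0.
Asset purchase (from non-banks) €85 billion: reserves +€85B, deposits +€85B.
Totals: Δreserves = +€120B, Δdeposits = +€85B.
Δrequired reserves = 4% × +€85B = +€3.4B.
Δexcess reserves = Δreserves − Δrequired = +€120B − (+€3.4B) = +€116.6 billion.

+€116.6 billion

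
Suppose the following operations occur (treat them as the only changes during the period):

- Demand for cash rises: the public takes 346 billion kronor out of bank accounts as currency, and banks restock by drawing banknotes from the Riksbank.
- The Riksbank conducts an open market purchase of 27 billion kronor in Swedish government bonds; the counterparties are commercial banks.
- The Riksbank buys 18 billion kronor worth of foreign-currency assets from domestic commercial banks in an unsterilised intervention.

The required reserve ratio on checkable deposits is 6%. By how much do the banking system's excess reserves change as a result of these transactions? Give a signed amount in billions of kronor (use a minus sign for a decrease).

Currency withdrawal 346 billion kronor: reserves −346B, deposits −346B.
OMO purchase (from banks) 27 billion kronor: reserves +27B, deposits 0.
FX purchase 18 billion kronor: reserves +18B, deposits 0.
Totals: Δreserves = −301B, Δdeposits = −346B.
Δrequired reserves = 6% × −346B = −20.76B.
Δexcess reserves = Δreserves − Δrequired = −301B − (−20.76B) = -280.24 billion.

-280.24 billion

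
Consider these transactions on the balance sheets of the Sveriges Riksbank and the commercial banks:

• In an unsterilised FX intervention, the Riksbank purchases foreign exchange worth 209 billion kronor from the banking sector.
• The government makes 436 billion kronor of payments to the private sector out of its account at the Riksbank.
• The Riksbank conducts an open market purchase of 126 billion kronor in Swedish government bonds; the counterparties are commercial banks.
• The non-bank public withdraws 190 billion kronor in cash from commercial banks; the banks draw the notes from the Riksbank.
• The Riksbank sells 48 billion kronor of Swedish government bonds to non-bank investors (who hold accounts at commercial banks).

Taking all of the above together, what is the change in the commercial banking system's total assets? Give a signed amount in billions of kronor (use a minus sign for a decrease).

+198 billion

FX purchase 209 billion kronor: just an asset swap on bank balance sheets → 0.
Government spending 436 billion kronor: bank balance sheets expand → +436B.
OMO purchase (from banks) 126 billion kronor: just an asset swap on bank balance sheets → 0.
Currency withdrawal 190 billion kronor: bank balance sheets shrink → −190B.
Asset sale (to non-banks) 48 billion kronor: bank balance sheets shrink → −48B.
Net: 0 + 436 + 0 − 190 − 48 = +198 billion.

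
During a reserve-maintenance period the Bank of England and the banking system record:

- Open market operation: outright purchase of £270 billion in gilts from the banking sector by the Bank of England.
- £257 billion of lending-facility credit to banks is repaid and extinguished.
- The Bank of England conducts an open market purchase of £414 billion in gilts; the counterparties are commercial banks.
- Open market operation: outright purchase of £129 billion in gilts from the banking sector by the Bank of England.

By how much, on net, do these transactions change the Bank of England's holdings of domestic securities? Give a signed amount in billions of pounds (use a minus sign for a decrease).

+£813 billion

OMO purchase (from banks) £270 billion: securities added to the Bank of England's portfolio → +£270B.
Discount-window repayment £257 billion: the Bank of England's securities portfolio is untouched → 0.
OMO purchase (from banks) £414 billion: securities added to the Bank of England's portfolio → +£414B.
OMO purchase (from banks) £129 billion: securities added to the Bank of England's portfolio → +£129B.
Net: 270 + 0 + 414 + 129 = +£813 billion.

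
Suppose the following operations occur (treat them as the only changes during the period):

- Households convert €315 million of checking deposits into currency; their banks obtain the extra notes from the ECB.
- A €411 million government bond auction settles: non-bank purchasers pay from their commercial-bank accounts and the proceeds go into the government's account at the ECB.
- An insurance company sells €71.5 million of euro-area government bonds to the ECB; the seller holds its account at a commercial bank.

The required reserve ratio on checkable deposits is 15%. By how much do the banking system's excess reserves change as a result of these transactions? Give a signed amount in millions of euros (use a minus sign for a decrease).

-€556.325 million

Currency withdrawal €315 million: reserves −€315M, deposits −€315M.
Government account inflow €411 million: reserves −€411M, deposits −€411M.
Asset purchase (from non-banks) €71.5 million: reserves +€71.5M, deposits +€71.5M.
Totals: Δreserves = −€654.5M, Δdeposits = −€654.5M.
Δrequired reserves = 15% × −€654.5M = −€98.175M.
Δexcess reserves = Δreserves − Δrequired = −€654.5M − (−€98.175M) = -€556.325 million.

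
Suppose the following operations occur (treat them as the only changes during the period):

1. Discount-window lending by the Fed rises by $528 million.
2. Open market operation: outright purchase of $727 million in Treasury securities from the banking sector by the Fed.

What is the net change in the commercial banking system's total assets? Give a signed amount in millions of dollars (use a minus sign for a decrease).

+$528 million

Fed balance sheet:
  Assets:      Securities +$727M, Loans to banks +$528M
  Liabilities: Bank reserves +$1255M
Commercial banking system:
  Assets:      Reserves at CB +$1255M, Securities −$727M
  Liabilities: Borrowings from CB +$528M
Change in total bank assets = +$528 million.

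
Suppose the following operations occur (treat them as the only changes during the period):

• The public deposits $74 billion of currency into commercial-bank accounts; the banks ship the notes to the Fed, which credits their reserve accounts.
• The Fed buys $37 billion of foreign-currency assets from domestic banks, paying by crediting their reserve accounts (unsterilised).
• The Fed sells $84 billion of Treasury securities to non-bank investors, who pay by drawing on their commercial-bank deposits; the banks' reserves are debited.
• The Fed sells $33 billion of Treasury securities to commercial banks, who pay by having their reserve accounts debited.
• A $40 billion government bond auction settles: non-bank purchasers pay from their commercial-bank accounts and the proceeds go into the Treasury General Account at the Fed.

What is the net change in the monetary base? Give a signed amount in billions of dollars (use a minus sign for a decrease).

Currency deposit $74 billion: just a shift between currency and reserves — both are base money → 0.
FX purchase $37 billion: Fed balance sheet expands → +$37B.
Asset sale (to non-banks) $84 billion: Fed balance sheet contracts → −$84B.
OMO sale (to banks) $33 billion: Fed balance sheet contracts → −$33B.
Government account inflow $40 billion: reserves shift to a non-base liability → −$40B.
Net: 0 + 37 − 84 − 33 − 40 = -$120 billion.

-$120 billion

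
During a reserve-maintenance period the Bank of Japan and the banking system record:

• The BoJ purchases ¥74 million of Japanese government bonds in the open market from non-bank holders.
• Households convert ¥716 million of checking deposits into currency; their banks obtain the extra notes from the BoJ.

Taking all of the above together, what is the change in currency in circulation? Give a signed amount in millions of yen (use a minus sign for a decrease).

+¥716 million

BoJ balance sheet:
  Assets:      Securities +¥74M
  Liabilities: Bank reserves −¥642M, Currency in circulation +¥716M
So the change in currency in circulation is +¥716 million.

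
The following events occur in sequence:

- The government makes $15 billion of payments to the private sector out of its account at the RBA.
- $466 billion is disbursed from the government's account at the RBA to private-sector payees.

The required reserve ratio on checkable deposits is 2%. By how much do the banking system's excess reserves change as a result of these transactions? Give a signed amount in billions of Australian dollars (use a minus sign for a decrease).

Government spending $15 billion: reserves +$15B, deposits +$15B.
Government spending $466 billion: reserves +$466B, deposits +$466B.
Totals: Δreserves = +$481B, Δdeposits = +$481B.
Δrequired reserves = 2% × +$481B = +$9.62B.
Δexcess reserves = Δreserves − Δrequired = +$481B − (+$9.62B) = +$471.38 billion.

+$471.38 billion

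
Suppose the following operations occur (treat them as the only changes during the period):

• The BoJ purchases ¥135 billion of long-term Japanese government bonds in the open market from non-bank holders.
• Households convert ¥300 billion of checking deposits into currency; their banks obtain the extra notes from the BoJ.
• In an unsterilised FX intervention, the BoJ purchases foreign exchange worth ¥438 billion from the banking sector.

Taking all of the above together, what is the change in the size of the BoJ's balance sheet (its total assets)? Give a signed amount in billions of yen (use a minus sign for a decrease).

BoJ balance sheet:
  Assets:      Securities +¥135B, Foreign assets +¥438B
  Liabilities: Bank reserves +¥273B, Currency in circulation +¥300B
Commercial banking system:
  Assets:      Reserves at CB +¥273B, Foreign assets −¥438B
  Liabilities: Checkable deposits −¥165B
Change in total BoJ assets = +¥573 billion.

+¥573 billion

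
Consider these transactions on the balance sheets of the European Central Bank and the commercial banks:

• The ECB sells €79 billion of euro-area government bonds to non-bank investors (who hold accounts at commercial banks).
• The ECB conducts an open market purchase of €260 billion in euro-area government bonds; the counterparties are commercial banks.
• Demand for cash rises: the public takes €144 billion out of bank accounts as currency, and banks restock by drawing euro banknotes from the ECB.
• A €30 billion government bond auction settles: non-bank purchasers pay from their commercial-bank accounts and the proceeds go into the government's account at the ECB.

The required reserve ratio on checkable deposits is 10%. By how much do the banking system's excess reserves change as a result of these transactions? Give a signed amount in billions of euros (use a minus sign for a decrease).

+€32.3 billion

Asset sale (to non-banks) €79 billion: reserves −€79B, deposits −€79B.
OMO purchase (from banks) €260 billion: reserves +€260B, deposits 0.
Currency withdrawal €144 billion: reserves −€144B, deposits −€144B.
Government account inflow €30 billion: reserves −€30B, deposits −€30B.
Totals: Δreserves = +€7B, Δdeposits = −€253B.
Δrequired reserves = 10% × −€253B = −€25.3B.
Δexcess reserves = Δreserves − Δrequired = +€7B − (−€25.3B) = +€32.3 billion.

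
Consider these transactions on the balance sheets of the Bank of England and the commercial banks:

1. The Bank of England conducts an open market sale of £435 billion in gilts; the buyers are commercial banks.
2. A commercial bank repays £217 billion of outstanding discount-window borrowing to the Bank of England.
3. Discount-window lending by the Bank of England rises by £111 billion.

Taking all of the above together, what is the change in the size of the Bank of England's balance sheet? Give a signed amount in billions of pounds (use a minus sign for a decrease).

-£541 billion

OMO sale (to banks) £435 billion: a Bank of England asset is shed → −£435B.
Discount-window repayment £217 billion: a Bank of England asset is shed → −£217B.
Discount-window loan £111 billion: a Bank of England asset is acquired → +£111B.
Net: −435 − 217 + 111 = -£541 billion.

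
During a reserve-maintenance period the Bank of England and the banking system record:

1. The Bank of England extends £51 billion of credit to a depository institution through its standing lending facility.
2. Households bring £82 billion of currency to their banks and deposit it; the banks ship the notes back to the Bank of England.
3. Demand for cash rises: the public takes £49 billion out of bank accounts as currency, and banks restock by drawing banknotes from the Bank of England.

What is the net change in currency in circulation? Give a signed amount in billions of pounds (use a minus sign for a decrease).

Bank of England balance sheet:
  Assets:      Loans to banks +£51B
  Liabilities: Bank reserves +£84B, Currency in circulation −£33B
So the change in currency in circulation is -£33 billion.

-£33 billion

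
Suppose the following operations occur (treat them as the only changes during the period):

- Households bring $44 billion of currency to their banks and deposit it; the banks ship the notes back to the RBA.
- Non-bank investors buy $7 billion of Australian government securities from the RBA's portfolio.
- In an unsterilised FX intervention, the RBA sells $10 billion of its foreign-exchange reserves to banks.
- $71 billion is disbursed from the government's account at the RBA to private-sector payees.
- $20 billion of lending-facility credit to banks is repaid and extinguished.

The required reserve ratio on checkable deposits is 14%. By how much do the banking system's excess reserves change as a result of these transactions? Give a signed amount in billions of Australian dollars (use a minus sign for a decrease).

Currency deposit $44 billion: reserves +$44B, deposits +$44B.
Asset sale (to non-banks) $7 billion: reserves −$7B, deposits −$7B.
FX sale $10 billion: reserves −$10B, deposits 0.
Government spending $71 billion: reserves +$71B, deposits +$71B.
Discount-window repayment $20 billion: reserves −$20B, deposits 0.
Totals: Δreserves = +$78B, Δdeposits = +$108B.
Δrequired reserves = 14% × +$108B = +$15.12B.
Δexcess reserves = Δreserves − Δrequired = +$78B − (+$15.12B) = +$62.88 billion.

+$62.88 billion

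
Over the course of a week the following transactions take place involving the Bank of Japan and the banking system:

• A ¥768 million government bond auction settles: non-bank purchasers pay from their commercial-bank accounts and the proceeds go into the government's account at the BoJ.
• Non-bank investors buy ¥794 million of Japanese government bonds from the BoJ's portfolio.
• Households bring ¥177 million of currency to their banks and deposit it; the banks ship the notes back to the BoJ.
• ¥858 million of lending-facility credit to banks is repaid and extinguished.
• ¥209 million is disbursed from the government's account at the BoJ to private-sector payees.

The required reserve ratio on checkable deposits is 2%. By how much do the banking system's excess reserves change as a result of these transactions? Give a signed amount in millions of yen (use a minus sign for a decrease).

-¥2010.48 million

Government account inflow ¥768 million: reserves −¥768M, deposits −¥768M.
Asset sale (to non-banks) ¥794 million: reserves −¥794M, deposits −¥794M.
Currency deposit ¥177 million: reserves +¥177M, deposits +¥177M.
Discount-window repayment ¥858 million: reserves −¥858M, deposits 0.
Government spending ¥209 million: reserves +¥209M, deposits +¥209M.
Totals: Δreserves = −¥2034M, Δdeposits = −¥1176M.
Δrequired reserves = 2% × −¥1176M = −¥23.52M.
Δexcess reserves = Δreserves − Δrequired = −¥2034M − (−¥23.52M) = -¥2010.48 million.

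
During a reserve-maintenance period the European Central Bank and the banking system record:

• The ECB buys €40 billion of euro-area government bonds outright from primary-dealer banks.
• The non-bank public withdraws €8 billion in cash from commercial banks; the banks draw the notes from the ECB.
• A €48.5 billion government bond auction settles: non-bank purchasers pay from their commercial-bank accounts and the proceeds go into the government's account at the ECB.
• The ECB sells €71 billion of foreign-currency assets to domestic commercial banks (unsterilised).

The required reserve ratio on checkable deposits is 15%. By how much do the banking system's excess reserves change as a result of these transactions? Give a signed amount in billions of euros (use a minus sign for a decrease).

-€79.025 billion

OMO purchase (from banks) €40 billion: reserves +€40B, deposits 0.
Currency withdrawal €8 billion: reserves −€8B, deposits −€8B.
Government account inflow €48.5 billion: reserves −€48.5B, deposits −€48.5B.
FX sale €71 billion: reserves −€71B, deposits 0.
Totals: Δreserves = −€87.5B, Δdeposits = −€56.5B.
Δrequired reserves = 15% × −€56.5B = −€8.475B.
Δexcess reserves = Δreserves − Δrequired = −€87.5B − (−€8.475B) = -€79.025 billion.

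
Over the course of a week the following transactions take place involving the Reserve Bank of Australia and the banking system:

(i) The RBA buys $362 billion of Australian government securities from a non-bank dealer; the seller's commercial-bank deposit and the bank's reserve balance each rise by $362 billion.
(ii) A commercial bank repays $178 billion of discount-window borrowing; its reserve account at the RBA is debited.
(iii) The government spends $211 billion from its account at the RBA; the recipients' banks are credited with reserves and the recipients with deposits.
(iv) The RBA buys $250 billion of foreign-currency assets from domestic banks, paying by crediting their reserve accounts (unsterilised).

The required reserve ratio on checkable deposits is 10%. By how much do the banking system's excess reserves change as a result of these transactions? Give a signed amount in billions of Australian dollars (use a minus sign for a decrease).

+$587.7 billion

Asset purchase (from non-banks) $362 billion: reserves +$362B, deposits +$362B.
Discount-window repayment $178 billion: reserves −$178B, deposits 0.
Government spending $211 billion: reserves +$211B, deposits +$211B.
FX purchase $250 billion: reserves +$250B, deposits 0.
Totals: Δreserves = +$645B, Δdeposits = +$573B.
Δrequired reserves = 10% × +$573B = +$57.3B.
Δexcess reserves = Δreserves − Δrequired = +$645B − (+$57.3B) = +$587.7 billion.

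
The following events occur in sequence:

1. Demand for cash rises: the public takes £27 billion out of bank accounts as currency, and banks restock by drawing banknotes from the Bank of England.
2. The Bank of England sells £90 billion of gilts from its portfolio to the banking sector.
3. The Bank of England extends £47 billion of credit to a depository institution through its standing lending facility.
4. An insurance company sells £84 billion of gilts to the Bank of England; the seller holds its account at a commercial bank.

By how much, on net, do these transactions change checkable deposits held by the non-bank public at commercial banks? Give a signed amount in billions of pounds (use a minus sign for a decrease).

Currency withdrawal £27 billion: non-bank counterparties' bank balances fall → −£27B.
OMO sale (to banks) £90 billion: the counterparty is a bank, so public deposits are unchanged → 0.
Discount-window loan £47 billion: the counterparty is a bank, so public deposits are unchanged → 0.
Asset purchase (from non-banks) £84 billion: non-bank counterparties' bank balances rise → +£84B.
Net: −27 + 0 + 0 + 84 = +£57 billion.

+£57 billion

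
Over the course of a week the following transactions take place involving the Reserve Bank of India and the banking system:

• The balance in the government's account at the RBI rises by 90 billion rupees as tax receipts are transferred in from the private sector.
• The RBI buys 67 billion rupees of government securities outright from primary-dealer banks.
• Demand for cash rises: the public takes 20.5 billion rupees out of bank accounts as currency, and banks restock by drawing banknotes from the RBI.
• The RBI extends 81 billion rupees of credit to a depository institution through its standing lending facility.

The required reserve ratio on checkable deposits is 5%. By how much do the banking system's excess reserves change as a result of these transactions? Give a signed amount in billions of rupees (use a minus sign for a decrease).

Government account inflow 90 billion rupees: reserves −90B, deposits −90B.
OMO purchase (from banks) 67 billion rupees: reserves +67B, deposits 0.
Currency withdrawal 20.5 billion rupees: reserves −20.5B, deposits −20.5B.
Discount-window loan 81 billion rupees: reserves +81B, deposits 0.
Totals: Δreserves = +37.5B, Δdeposits = −110.5B.
Δrequired reserves = 5% × −110.5B = −5.525B.
Δexcess reserves = Δreserves − Δrequired = +37.5B − (−5.525B) = +43.025 billion.

+43.025 billion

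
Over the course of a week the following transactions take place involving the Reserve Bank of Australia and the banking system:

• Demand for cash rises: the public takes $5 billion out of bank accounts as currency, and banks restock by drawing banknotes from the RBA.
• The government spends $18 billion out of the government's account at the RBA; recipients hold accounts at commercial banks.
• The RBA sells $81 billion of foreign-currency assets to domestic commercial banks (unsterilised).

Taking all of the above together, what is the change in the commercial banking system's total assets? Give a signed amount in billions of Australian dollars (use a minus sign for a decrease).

RBA balance sheet:
  Assets:      Foreign assets −$81B
  Liabilities: Bank reserves −$68B, Currency in circulation +$5B, Government deposits −$18B
Commercial banking system:
  Assets:      Reserves at CB −$68B, Foreign assets +$81B
  Liabilities: Checkable deposits +$13B
Change in total bank assets = +$13 billion.

+$13 billion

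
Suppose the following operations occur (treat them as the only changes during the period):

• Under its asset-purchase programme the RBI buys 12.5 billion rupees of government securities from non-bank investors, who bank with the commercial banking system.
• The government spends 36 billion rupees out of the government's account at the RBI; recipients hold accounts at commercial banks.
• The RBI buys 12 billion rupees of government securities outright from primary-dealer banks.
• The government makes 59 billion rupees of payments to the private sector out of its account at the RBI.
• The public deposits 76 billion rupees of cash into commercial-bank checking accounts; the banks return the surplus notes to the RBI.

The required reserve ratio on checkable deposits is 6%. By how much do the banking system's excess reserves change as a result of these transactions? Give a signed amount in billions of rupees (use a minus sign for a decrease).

Asset purchase (from non-banks) 12.5 billion rupees: reserves +12.5B, deposits +12.5B.
Government spending 36 billion rupees: reserves +36B, deposits +36B.
OMO purchase (from banks) 12 billion rupees: reserves +12B, deposits 0.
Government spending 59 billion rupees: reserves +59B, deposits +59B.
Currency deposit 76 billion rupees: reserves +76B, deposits +76B.
Totals: Δreserves = +195.5B, Δdeposits = +183.5B.
Δrequired reserves = 6% × +183.5B = +11.01B.
Δexcess reserves = Δreserves − Δrequired = +195.5B − (+11.01B) = +184.49 billion.

+184.49 billion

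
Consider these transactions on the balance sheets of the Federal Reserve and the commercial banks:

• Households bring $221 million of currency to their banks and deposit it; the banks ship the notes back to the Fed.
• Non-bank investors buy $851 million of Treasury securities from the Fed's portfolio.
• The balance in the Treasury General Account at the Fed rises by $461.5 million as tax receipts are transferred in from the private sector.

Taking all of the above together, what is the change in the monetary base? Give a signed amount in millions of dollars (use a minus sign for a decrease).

Fed balance sheet:
  Assets:      Securities −$851M
  Liabilities: Bank reserves −$1091.5M, Currency in circulation −$221M, Government deposits +$461.5M
Monetary base = currency + reserves: −$221M + (−$1091.5M) = -$1312.5 million.

-$1312.5 million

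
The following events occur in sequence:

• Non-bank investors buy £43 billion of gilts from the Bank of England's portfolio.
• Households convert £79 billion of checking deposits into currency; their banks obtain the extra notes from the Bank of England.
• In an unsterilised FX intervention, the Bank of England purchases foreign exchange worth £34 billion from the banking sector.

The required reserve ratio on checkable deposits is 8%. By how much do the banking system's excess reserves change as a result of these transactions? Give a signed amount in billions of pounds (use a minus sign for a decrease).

Asset sale (to non-banks) £43 billion: reserves −£43B, deposits −£43B.
Currency withdrawal £79 billion: reserves −£79B, deposits −£79B.
FX purchase £34 billion: reserves +£34B, deposits 0.
Totals: Δreserves = −£88B, Δdeposits = −£122B.
Δrequired reserves = 8% × −£122B = −£9.76B.
Δexcess reserves = Δreserves − Δrequired = −£88B − (−£9.76B) = -£78.24 billion.

-£78.24 billion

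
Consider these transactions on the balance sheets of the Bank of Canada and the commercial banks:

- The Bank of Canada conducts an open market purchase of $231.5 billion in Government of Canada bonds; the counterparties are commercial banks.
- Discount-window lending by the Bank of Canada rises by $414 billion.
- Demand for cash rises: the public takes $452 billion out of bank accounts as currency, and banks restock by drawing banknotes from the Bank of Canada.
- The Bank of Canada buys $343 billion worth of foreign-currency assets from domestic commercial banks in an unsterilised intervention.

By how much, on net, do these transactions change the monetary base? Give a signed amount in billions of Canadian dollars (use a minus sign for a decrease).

Bank of Canada balance sheet:
  Assets:      Securities +$231.5B, Loans to banks +$414B, Foreign assets +$343B
  Liabilities: Bank reserves +$536.5B, Currency in circulation +$452B
Commercial banking system:
  Assets:      Reserves at CB +$536.5B, Securities −$231.5B, Foreign assets −$343B
  Liabilities: Checkable deposits −$452B, Borrowings from CB +$414B
Monetary base = currency + reserves: +$452B + (+$536.5B) = +$988.5 billion.

+$988.5 billion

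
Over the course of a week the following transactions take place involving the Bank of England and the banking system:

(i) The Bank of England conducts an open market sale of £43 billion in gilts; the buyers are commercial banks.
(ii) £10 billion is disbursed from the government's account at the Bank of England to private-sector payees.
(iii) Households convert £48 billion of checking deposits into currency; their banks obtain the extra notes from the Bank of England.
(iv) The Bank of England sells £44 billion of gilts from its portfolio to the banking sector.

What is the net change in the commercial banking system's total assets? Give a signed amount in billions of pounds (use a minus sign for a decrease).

-£38 billion

OMO sale (to banks) £43 billion: just an asset swap on bank balance sheets → 0.
Government spending £10 billion: bank balance sheets expand → +£10B.
Currency withdrawal £48 billion: bank balance sheets shrink → −£48B.
OMO sale (to banks) £44 billion: just an asset swap on bank balance sheets → 0.
Net: 0 + 10 − 48 + 0 = -£38 billion.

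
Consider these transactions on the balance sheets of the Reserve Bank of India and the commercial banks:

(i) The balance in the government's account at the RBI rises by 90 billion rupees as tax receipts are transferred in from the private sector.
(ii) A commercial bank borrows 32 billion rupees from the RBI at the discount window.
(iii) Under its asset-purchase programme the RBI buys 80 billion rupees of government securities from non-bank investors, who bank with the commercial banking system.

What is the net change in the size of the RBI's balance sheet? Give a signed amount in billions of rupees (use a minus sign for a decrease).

+112 billion

RBI balance sheet:
  Assets:      Securities +80B, Loans to banks +32B
  Liabilities: Bank reserves +22B, Government deposits +90B
Commercial banking system:
  Assets:      Reserves at CB +22B
  Liabilities: Checkable deposits −10B, Borrowings from CB +32B
Change in total RBI assets = +112 billion.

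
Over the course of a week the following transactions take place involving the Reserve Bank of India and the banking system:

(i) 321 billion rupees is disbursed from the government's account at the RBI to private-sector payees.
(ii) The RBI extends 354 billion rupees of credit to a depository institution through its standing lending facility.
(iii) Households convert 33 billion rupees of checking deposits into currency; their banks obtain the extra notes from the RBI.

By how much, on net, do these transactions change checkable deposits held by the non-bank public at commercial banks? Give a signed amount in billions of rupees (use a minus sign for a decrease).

+288 billion

Government spending 321 billion rupees: non-bank counterparties' bank balances rise → +321B.
Discount-window loan 354 billion rupees: the counterparty is a bank, so public deposits are unchanged → 0.
Currency withdrawal 33 billion rupees: non-bank counterparties' bank balances fall → −33B.
Net: 321 + 0 − 33 = +288 billion.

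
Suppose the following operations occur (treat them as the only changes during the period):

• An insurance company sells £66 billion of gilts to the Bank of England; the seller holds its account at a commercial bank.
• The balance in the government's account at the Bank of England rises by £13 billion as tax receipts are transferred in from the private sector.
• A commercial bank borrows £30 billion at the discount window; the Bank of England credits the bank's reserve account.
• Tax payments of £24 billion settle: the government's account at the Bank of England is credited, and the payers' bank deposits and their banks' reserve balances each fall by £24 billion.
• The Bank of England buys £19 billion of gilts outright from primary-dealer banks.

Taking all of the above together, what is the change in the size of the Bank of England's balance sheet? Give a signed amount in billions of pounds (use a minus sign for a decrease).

Asset purchase (from non-banks) £66 billion: a Bank of England asset is acquired → +£66B.
Government account inflow £13 billion: only the composition of liabilities changes → 0.
Discount-window loan £30 billion: a Bank of England asset is acquired → +£30B.
Government account inflow £24 billion: only the composition of liabilities changes → 0.
OMO purchase (from banks) £19 billion: a Bank of England asset is acquired → +£19B.
Net: 66 + 0 + 30 + 0 + 19 = +£115 billion.

+£115 billion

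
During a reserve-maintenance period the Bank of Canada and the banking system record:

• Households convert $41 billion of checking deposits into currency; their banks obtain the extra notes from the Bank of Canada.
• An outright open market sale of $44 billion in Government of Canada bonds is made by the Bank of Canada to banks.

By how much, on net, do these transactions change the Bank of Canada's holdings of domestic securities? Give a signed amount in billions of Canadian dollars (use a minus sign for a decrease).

-$44 billion

Currency withdrawal $41 billion: the Bank of Canada's securities portfolio is untouched → 0.
OMO sale (to banks) $44 billion: securities removed from the Bank of Canada's portfolio → −$44B.
Net: 0 − 44 = -$44 billion.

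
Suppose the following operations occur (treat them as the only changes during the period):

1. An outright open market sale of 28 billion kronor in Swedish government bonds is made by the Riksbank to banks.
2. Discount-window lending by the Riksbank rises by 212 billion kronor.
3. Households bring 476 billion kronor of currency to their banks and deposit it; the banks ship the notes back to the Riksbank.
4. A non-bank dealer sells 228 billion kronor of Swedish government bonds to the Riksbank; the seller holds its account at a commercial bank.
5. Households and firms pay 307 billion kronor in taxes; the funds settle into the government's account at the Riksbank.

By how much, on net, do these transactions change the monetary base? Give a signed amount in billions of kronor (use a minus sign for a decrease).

OMO sale (to banks) 28 billion kronor: Riksbank balance sheet contracts → −28B.
Discount-window loan 212 billion kronor: Riksbank balance sheet expands → +212B.
Currency deposit 476 billion kronor: just a shift between currency and reserves — both are base money → 0.
Asset purchase (from non-banks) 228 billion kronor: Riksbank balance sheet expands → +228B.
Government account inflow 307 billion kronor: reserves shift to a non-base liability → −307B.
Net: −28 + 212 + 0 + 228 − 307 = +105 billion.

+105 billion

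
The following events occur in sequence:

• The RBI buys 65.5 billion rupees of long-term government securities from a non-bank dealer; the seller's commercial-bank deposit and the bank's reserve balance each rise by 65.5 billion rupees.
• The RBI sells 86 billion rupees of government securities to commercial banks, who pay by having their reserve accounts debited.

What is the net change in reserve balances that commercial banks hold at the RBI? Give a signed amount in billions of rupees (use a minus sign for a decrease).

Asset purchase (from non-banks) 65.5 billion rupees: the RBI pays by crediting reserve accounts → +65.5B.
OMO sale (to banks) 86 billion rupees: the buying banks pay out of their reserve balances → −86B.
Net: 65.5 − 86 = -20.5 billion.

-20.5 billion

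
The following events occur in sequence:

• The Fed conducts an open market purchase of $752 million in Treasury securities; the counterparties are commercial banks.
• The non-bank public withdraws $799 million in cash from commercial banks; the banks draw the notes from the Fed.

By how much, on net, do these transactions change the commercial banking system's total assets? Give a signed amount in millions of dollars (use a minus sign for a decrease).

-$799 million

Fed balance sheet:
  Assets:      Securities +$752M
  Liabilities: Bank reserves −$47M, Currency in circulation +$799M
Commercial banking system:
  Assets:      Reserves at CB −$47M, Securities −$752M
  Liabilities: Checkable deposits −$799M
Change in total bank assets = -$799 million.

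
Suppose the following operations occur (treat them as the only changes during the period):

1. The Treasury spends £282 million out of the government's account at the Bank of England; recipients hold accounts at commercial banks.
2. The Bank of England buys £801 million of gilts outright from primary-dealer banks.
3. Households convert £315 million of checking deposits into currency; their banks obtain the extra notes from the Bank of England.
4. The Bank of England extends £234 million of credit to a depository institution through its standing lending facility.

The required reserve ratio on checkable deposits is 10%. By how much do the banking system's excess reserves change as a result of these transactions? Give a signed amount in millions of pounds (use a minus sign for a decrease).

+£1005.3 million

Government spending £282 million: reserves +£282M, deposits +£282M.
OMO purchase (from banks) £801 million: reserves +£801M, deposits 0.
Currency withdrawal £315 million: reserves −£315M, deposits −£315M.
Discount-window loan £234 million: reserves +£234M, deposits 0.
Totals: Δreserves = +£1002M, Δdeposits = −£33M.
Δrequired reserves = 10% × −£33M = −£3.3M.
Δexcess reserves = Δreserves − Δrequired = +£1002M − (−£3.3M) = +£1005.3 million.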